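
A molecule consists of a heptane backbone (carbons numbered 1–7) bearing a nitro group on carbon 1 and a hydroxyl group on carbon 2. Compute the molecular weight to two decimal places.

161.20 g/mol

Atom tally by fragment:
  O2NCH2 → C:1 H:2 N:1 O:2
  CH(OH) → C:1 H:2 O:1
  CH2 → C:1 H:2
  CH2 → C:1 H:2
  CH2 → C:1 H:2
  CH2 → C:1 H:2
  CH3 → C:1 H:3
Element totals:
  C: 7
  H: 15
  N: 1
  O: 3
Molecular formula: C7H15NO3.
  M = 7(12.011) + 15(1.008) + 14.007 + 3(15.999)
    = 84.077 + 15.120 + 14.007 + 47.997 = 161.201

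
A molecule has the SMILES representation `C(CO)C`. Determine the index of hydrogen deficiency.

0

Atom tally by fragment:
  HOCH2CH2 → C:2 H:5 O:1
  CH3 → C:1 H:3
Element totals:
  C: 3
  H: 8
  O: 1
Molecular formula: C3H8O.
DoU = (2C + 2 + N − H − X) / 2 = (2·3 + 2 + 0 − 8 − 0) / 2 = 0.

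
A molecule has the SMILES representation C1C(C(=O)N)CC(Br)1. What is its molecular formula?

Atom tally by fragment:
  cyclobutane ring core → C:4 H:8
  (− 2 ring H displaced by substituents)
  + CONH2 → C:1 H:2 O:1 N:1
  + Br → Br:1
Element totals:
  C: 5
  H: 8
  Br: 1
  N: 1
  O: 1

C5H8BrNO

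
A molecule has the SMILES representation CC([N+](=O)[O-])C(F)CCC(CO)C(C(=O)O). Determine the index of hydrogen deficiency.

2

Atom tally by fragment:
  CH3 → C:1 H:3
  CH(NO2) → C:1 H:1 N:1 O:2
  CH(F) → C:1 H:1 F:1
  CH2 → C:1 H:2
  CH2 → C:1 H:2
  CH(CH2OH) → C:2 H:4 O:1
  CH2COOH → C:2 H:3 O:2
Element totals:
  C: 9
  H: 16
  F: 1
  N: 1
  O: 5
Molecular formula: C9H16FNO5.
DoU = (2C + 2 + N − H − X) / 2 = (2·9 + 2 + 1 − 16 − 1) / 2 = 2.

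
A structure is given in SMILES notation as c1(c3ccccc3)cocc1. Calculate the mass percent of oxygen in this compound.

11.10%

Atom tally by fragment:
  furan ring core → C:4 H:4 O:1
  (− 1 ring H displaced by substituents)
  + C6H5 → C:6 H:5
Element totals:
  C: 10
  H: 8
  O: 1
Molecular formula: C10H8O.
Molar mass = 144.173 g/mol.
Mass from O: 1 × 15.999 = 15.999 g/mol.
%O = 15.999 / 144.173 × 100 = 11.10%.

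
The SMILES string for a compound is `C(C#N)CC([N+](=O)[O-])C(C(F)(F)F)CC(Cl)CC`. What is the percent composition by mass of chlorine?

Atom tally by fragment:
  NCCH2 → C:2 H:2 N:1
  CH2 → C:1 H:2
  CH(NO2) → C:1 H:1 N:1 O:2
  CH(CF3) → C:2 H:1 F:3
  CH2 → C:1 H:2
  CH(Cl) → C:1 H:1 Cl:1
  CH2 → C:1 H:2
  CH3 → C:1 H:3
Element totals:
  C: 10
  H: 14
  Cl: 1
  F: 3
  N: 2
  O: 2
Molecular formula: C10H14ClF3N2O2.
Molar mass = 286.678 g/mol.
Mass from Cl: 1 × 35.45 = 35.450 g/mol.
%Cl = 35.450 / 286.678 × 100 = 12.37%.

12.37%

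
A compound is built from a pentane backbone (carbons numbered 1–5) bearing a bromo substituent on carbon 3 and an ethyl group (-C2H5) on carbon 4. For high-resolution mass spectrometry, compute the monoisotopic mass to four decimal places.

178.0357

Atom tally by fragment:
  CH3 → C:1 H:3
  CH2 → C:1 H:2
  CH(Br) → C:1 H:1 Br:1
  CH(C2H5) → C:3 H:6
  CH3 → C:1 H:3
Element totals:
  C: 7
  H: 15
  Br: 1
Molecular formula: C7H15Br.
  M = 7(12.0) + 15(1.007825) + 78.918338
    = 84.000000 + 15.117375 + 78.918338 = 178.035713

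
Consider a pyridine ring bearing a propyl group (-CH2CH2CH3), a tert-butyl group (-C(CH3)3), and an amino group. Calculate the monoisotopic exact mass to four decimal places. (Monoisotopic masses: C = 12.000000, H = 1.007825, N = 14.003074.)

Atom tally by fragment:
  pyridine ring core → C:5 H:5 N:1
  (− 3 ring H displaced by substituents)
  + CH2CH2CH3 → C:3 H:7
  + C(CH3)3 → C:4 H:9
  + NH2 → N:1 H:2
Element totals:
  C: 12
  H: 20
  N: 2
Molecular formula: C12H20N2.
  M = 12(12.0) + 20(1.007825) + 2(14.003074)
    = 144.000000 + 20.156500 + 28.006148 = 192.162648

192.1626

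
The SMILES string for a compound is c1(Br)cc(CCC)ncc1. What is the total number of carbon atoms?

Atom tally by fragment:
  pyridine ring core → C:5 H:5 N:1
  (− 2 ring H displaced by substituents)
  + Br → Br:1
  + CH2CH2CH3 → C:3 H:7
Element totals:
  C: 8
  H: 10
  Br: 1
  N: 1

8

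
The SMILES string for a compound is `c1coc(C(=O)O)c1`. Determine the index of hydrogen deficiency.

4

Atom tally by fragment:
  furan ring core → C:4 H:4 O:1
  (− 1 ring H displaced by substituents)
  + COOH → C:1 H:1 O:2
Element totals:
  C: 5
  H: 4
  O: 3
Molecular formula: C5H4O3.
DoU = (2C + 2 + N − H − X) / 2 = (2·5 + 2 + 0 − 4 − 0) / 2 = 4.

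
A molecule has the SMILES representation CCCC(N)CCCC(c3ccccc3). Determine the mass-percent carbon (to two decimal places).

81.89%

Atom tally by fragment:
  CH3 → C:1 H:3
  CH2 → C:1 H:2
  CH2 → C:1 H:2
  CH(NH2) → C:1 H:3 N:1
  CH2 → C:1 H:2
  CH2 → C:1 H:2
  CH2 → C:1 H:2
  CH2C6H5 → C:7 H:7
Element totals:
  C: 14
  H: 23
  N: 1
Molecular formula: C14H23N.
Molar mass = 205.345 g/mol.
Mass from C: 14 × 12.011 = 168.154 g/mol.
%C = 168.154 / 205.345 × 100 = 81.89%.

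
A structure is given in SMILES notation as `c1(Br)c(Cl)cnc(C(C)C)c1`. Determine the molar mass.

Atom tally by fragment:
  pyridine ring core → C:5 H:5 N:1
  (− 3 ring H displaced by substituents)
  + Br → Br:1
  + Cl → Cl:1
  + CH(CH3)2 → C:3 H:7
Element totals:
  C: 8
  H: 9
  Br: 1
  Cl: 1
  N: 1
Molecular formula: C8H9BrClN.
  M = 8(12.011) + 9(1.008) + 79.904 + 35.45 + 14.007
    = 96.088 + 9.072 + 79.904 + 35.450 + 14.007 = 234.521

234.52 g/mol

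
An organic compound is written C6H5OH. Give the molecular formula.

C6H6O

Element totals:
  C: 6
  H: 6
  O: 1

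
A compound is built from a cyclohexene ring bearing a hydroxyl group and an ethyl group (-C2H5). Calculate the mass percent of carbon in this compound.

Atom tally by fragment:
  cyclohexene ring core → C:6 H:10
  (− 2 ring H displaced by substituents)
  + OH → O:1 H:1
  + C2H5 → C:2 H:5
Element totals:
  C: 8
  H: 14
  O: 1
Molecular formula: C8H14O.
Molar mass = 126.199 g/mol.
Mass from C: 8 × 12.011 = 96.088 g/mol.
%C = 96.088 / 126.199 × 100 = 76.14%.

76.14%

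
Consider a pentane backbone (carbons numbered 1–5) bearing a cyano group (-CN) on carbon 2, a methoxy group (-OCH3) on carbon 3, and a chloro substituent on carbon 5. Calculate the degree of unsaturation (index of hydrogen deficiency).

Atom tally by fragment:
  CH3 → C:1 H:3
  CH(CN) → C:2 H:1 N:1
  CH(OCH3) → C:2 H:4 O:1
  CH2 → C:1 H:2
  CH2Cl → C:1 H:2 Cl:1
Element totals:
  C: 7
  H: 12
  Cl: 1
  N: 1
  O: 1
Molecular formula: C7H12ClNO.
DoU = (2C + 2 + N − H − X) / 2 = (2·7 + 2 + 1 − 12 − 1) / 2 = 2.

2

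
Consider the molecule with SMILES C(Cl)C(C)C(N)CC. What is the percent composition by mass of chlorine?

26.14%

Atom tally by fragment:
  ClCH2 → C:1 H:2 Cl:1
  CH(CH3) → C:2 H:4
  CH(NH2) → C:1 H:3 N:1
  CH2 → C:1 H:2
  CH3 → C:1 H:3
Element totals:
  C: 6
  H: 14
  Cl: 1
  N: 1
Molecular formula: C6H14ClN.
Molar mass = 135.635 g/mol.
Mass from Cl: 1 × 35.45 = 35.450 g/mol.
%Cl = 35.450 / 135.635 × 100 = 26.14%.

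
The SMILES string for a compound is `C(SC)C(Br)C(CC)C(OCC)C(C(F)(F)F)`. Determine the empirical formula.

C11H20BrF3OS

Atom tally by fragment:
  CH3SCH2 → C:2 H:5 S:1
  CH(Br) → C:1 H:1 Br:1
  CH(C2H5) → C:3 H:6
  CH(OC2H5) → C:3 H:6 O:1
  CH2CF3 → C:2 H:2 F:3
Element totals:
  C: 11
  H: 20
  Br: 1
  F: 3
  O: 1
  S: 1
Molecular formula: C11H20BrF3OS.
gcd of subscripts (1, 11, 3, 20, 1, 1) = 1, so the empirical formula equals the molecular formula.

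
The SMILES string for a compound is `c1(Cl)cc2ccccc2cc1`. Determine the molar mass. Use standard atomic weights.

Atom tally by fragment:
  naphthalene ring system core → C:10 H:8
  (− 1 ring H displaced by substituents)
  + Cl → Cl:1
Element totals:
  C: 10
  H: 7
  Cl: 1
Molecular formula: C10H7Cl.
  M = 10(12.011) + 7(1.008) + 35.45
    = 120.110 + 7.056 + 35.450 = 162.616

162.62 g/mol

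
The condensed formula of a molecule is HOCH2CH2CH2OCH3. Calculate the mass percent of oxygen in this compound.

Atom tally by fragment:
  HOCH2 → C:1 H:3 O:1
  CH2 → C:1 H:2
  CH2OCH3 → C:2 H:5 O:1
Element totals:
  C: 4
  H: 10
  O: 2
Molecular formula: C4H10O2.
Molar mass = 90.122 g/mol.
Mass from O: 2 × 15.999 = 31.998 g/mol.
%O = 31.998 / 90.122 × 100 = 35.51%.

35.51%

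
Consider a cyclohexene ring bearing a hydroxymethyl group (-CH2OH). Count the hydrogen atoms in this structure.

12

Atom tally by fragment:
  cyclohexene ring core → C:6 H:10
  (− 1 ring H displaced by substituents)
  + CH2OH → C:1 H:3 O:1
Element totals:
  C: 7
  H: 12
  O: 1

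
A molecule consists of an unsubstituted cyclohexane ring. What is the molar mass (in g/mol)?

Atom tally by fragment:
  cyclohexane ring core → C:6 H:12
Element totals:
  C: 6
  H: 12
Molecular formula: C6H12.
  M = 6(12.011) + 12(1.008)
    = 72.066 + 12.096 = 84.162

84.16 g/mol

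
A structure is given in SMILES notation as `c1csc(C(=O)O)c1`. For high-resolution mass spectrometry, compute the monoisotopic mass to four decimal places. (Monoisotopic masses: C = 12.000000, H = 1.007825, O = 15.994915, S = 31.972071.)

127.9932

Atom tally by fragment:
  thiophene ring core → C:4 H:4 S:1
  (− 1 ring H displaced by substituents)
  + COOH → C:1 H:1 O:2
Element totals:
  C: 5
  H: 4
  O: 2
  S: 1
Molecular formula: C5H4O2S.
  M = 5(12.0) + 4(1.007825) + 2(15.994915) + 31.972071
    = 60.000000 + 4.031300 + 31.989830 + 31.972071 = 127.993201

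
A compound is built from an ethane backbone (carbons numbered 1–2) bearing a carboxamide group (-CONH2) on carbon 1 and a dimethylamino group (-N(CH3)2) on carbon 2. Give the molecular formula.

C5H12N2O

Atom tally by fragment:
  H2NOCCH2 → C:2 H:4 O:1 N:1
  CH2N(CH3)2 → C:3 H:8 N:1
Element totals:
  C: 5
  H: 12
  N: 2
  O: 1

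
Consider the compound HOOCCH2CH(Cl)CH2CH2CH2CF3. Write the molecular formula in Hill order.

Atom tally by fragment:
  HOOCCH2 → C:2 H:3 O:2
  CH(Cl) → C:1 H:1 Cl:1
  CH2 → C:1 H:2
  CH2 → C:1 H:2
  CH2CF3 → C:2 H:2 F:3
Element totals:
  C: 7
  H: 10
  Cl: 1
  F: 3
  O: 2

C7H10ClF3O2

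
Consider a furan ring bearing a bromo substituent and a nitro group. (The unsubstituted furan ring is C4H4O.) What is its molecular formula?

C4H2BrNO3

Atom tally by fragment:
  furan ring core → C:4 H:4 O:1
  (− 2 ring H displaced by substituents)
  + Br → Br:1
  + NO2 → N:1 O:2
Element totals:
  C: 4
  H: 2
  Br: 1
  N: 1
  O: 3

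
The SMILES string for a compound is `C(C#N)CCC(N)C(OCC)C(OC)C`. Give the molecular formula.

Atom tally by fragment:
  NCCH2 → C:2 H:2 N:1
  CH2 → C:1 H:2
  CH2 → C:1 H:2
  CH(NH2) → C:1 H:3 N:1
  CH(OC2H5) → C:3 H:6 O:1
  CH(OCH3) → C:2 H:4 O:1
  CH3 → C:1 H:3
Element totals:
  C: 11
  H: 22
  N: 2
  O: 2

C11H22N2O2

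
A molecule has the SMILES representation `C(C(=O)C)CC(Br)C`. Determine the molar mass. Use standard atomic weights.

179.06 g/mol

Atom tally by fragment:
  CH3COCH2 → C:3 H:5 O:1
  CH2 → C:1 H:2
  CH(Br) → C:1 H:1 Br:1
  CH3 → C:1 H:3
Element totals:
  C: 6
  H: 11
  Br: 1
  O: 1
Molecular formula: C6H11BrO.
  M = 6(12.011) + 11(1.008) + 79.904 + 15.999
    = 72.066 + 11.088 + 79.904 + 15.999 = 179.057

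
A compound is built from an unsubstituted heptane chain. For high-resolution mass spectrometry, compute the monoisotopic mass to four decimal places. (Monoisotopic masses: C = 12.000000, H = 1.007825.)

100.1252

Atom tally by fragment:
  CH3 → C:1 H:3
  CH2 → C:1 H:2
  CH2 → C:1 H:2
  CH2 → C:1 H:2
  CH2 → C:1 H:2
  CH2 → C:1 H:2
  CH3 → C:1 H:3
Element totals:
  C: 7
  H: 16
Molecular formula: C7H16.
  M = 7(12.0) + 16(1.007825)
    = 84.000000 + 16.125200 = 100.125200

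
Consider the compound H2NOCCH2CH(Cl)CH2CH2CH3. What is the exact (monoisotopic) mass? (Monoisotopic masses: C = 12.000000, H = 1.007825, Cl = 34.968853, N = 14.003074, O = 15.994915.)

Element totals:
  C: 6
  H: 12
  Cl: 1
  N: 1
  O: 1
Molecular formula: C6H12ClNO.
  M = 6(12.0) + 12(1.007825) + 34.968853 + 14.003074 + 15.994915
    = 72.000000 + 12.093900 + 34.968853 + 14.003074 + 15.994915 = 149.060742

149.0607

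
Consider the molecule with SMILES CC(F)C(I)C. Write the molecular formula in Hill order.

Atom tally by fragment:
  CH3 → C:1 H:3
  CH(F) → C:1 H:1 F:1
  CH(I) → C:1 H:1 I:1
  CH3 → C:1 H:3
Element totals:
  C: 4
  H: 8
  F: 1
  I: 1

C4H8FI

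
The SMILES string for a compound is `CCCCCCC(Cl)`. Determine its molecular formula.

Atom tally by fragment:
  CH3 → C:1 H:3
  CH2 → C:1 H:2
  CH2 → C:1 H:2
  CH2 → C:1 H:2
  CH2 → C:1 H:2
  CH2 → C:1 H:2
  CH2Cl → C:1 H:2 Cl:1
Element totals:
  C: 7
  H: 15
  Cl: 1

C7H15Cl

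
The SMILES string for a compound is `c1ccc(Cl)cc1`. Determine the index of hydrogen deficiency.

4

Atom tally by fragment:
  benzene ring core → C:6 H:6
  (− 1 ring H displaced by substituents)
  + Cl → Cl:1
Element totals:
  C: 6
  H: 5
  Cl: 1
Molecular formula: C6H5Cl.
DoU = (2C + 2 + N − H − X) / 2 = (2·6 + 2 + 0 − 5 − 1) / 2 = 4.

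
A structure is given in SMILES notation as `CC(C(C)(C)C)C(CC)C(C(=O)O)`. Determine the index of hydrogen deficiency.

Atom tally by fragment:
  CH3 → C:1 H:3
  CH(C(CH3)3) → C:5 H:10
  CH(C2H5) → C:3 H:6
  CH2COOH → C:2 H:3 O:2
Element totals:
  C: 11
  H: 22
  O: 2
Molecular formula: C11H22O2.
DoU = (2C + 2 + N − H − X) / 2 = (2·11 + 2 + 0 − 22 − 0) / 2 = 1.

1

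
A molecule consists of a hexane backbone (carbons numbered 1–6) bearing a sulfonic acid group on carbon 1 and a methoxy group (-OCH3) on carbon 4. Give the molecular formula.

C7H16O4S

Atom tally by fragment:
  HO3SCH2 → C:1 H:3 S:1 O:3
  CH2 → C:1 H:2
  CH2 → C:1 H:2
  CH(OCH3) → C:2 H:4 O:1
  CH2 → C:1 H:2
  CH3 → C:1 H:3
Element totals:
  C: 7
  H: 16
  O: 4
  S: 1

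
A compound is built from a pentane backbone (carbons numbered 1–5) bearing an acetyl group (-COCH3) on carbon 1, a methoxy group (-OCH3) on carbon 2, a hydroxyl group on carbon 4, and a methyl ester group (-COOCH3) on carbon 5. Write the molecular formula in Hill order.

C10H18O5

Atom tally by fragment:
  CH3COCH2 → C:3 H:5 O:1
  CH(OCH3) → C:2 H:4 O:1
  CH2 → C:1 H:2
  CH(OH) → C:1 H:2 O:1
  CH2COOCH3 → C:3 H:5 O:2
Element totals:
  C: 10
  H: 18
  O: 5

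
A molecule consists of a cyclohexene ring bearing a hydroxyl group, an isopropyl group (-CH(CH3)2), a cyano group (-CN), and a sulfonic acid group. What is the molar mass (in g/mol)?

Atom tally by fragment:
  cyclohexene ring core → C:6 H:10
  (− 4 ring H displaced by substituents)
  + OH → O:1 H:1
  + CH(CH3)2 → C:3 H:7
  + CN → C:1 N:1
  + SO3H → S:1 O:3 H:1
Element totals:
  C: 10
  H: 15
  N: 1
  O: 4
  S: 1
Molecular formula: C10H15NO4S.
  M = 10(12.011) + 15(1.008) + 14.007 + 4(15.999) + 32.06
    = 120.110 + 15.120 + 14.007 + 63.996 + 32.060 = 245.293

245.29 g/mol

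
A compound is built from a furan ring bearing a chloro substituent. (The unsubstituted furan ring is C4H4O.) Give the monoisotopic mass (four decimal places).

Atom tally by fragment:
  furan ring core → C:4 H:4 O:1
  (− 1 ring H displaced by substituents)
  + Cl → Cl:1
Element totals:
  C: 4
  H: 3
  Cl: 1
  O: 1
Molecular formula: C4H3ClO.
  M = 4(12.0) + 3(1.007825) + 34.968853 + 15.994915
    = 48.000000 + 3.023475 + 34.968853 + 15.994915 = 101.987243

101.9872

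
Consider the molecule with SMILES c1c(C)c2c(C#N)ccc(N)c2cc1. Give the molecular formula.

C12H10N2

Atom tally by fragment:
  naphthalene ring system core → C:10 H:8
  (− 3 ring H displaced by substituents)
  + CH3 → C:1 H:3
  + CN → C:1 N:1
  + NH2 → N:1 H:2
Element totals:
  C: 12
  H: 10
  N: 2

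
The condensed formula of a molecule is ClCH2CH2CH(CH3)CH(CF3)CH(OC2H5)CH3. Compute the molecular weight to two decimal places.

Element totals:
  C: 10
  H: 18
  Cl: 1
  F: 3
  O: 1
Molecular formula: C10H18ClF3O.
  M = 10(12.011) + 18(1.008) + 35.45 + 3(18.998) + 15.999
    = 120.110 + 18.144 + 35.450 + 56.994 + 15.999 = 246.697

246.70 g/mol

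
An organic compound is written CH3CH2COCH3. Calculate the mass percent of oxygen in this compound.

22.19%

Atom tally by fragment:
  CH3 → C:1 H:3
  CH2COCH3 → C:3 H:5 O:1
Element totals:
  C: 4
  H: 8
  O: 1
Molecular formula: C4H8O.
Molar mass = 72.107 g/mol.
Mass from O: 1 × 15.999 = 15.999 g/mol.
%O = 15.999 / 72.107 × 100 = 22.19%.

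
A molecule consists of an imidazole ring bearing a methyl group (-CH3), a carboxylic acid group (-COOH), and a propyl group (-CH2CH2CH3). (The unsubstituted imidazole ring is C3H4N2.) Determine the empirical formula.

Atom tally by fragment:
  imidazole ring core → C:3 H:4 N:2
  (− 3 ring H displaced by substituents)
  + CH3 → C:1 H:3
  + COOH → C:1 H:1 O:2
  + CH2CH2CH3 → C:3 H:7
Element totals:
  C: 8
  H: 12
  N: 2
  O: 2
Molecular formula: C8H12N2O2.
gcd of subscripts = 2; dividing each by 2:
  C: 8/2 = 4
  H: 12/2 = 6
  N: 2/2 = 1
  O: 2/2 = 1

C4H6NO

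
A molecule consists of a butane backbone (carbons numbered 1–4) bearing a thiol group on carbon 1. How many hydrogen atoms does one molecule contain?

10

Atom tally by fragment:
  HSCH2 → C:1 H:3 S:1
  CH2 → C:1 H:2
  CH2 → C:1 H:2
  CH3 → C:1 H:3
Element totals:
  C: 4
  H: 10
  S: 1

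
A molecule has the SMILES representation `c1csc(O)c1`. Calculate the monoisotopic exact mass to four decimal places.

99.9983

Atom tally by fragment:
  thiophene ring core → C:4 H:4 S:1
  (− 1 ring H displaced by substituents)
  + OH → O:1 H:1
Element totals:
  C: 4
  H: 4
  O: 1
  S: 1
Molecular formula: C4H4OS.
  M = 4(12.0) + 4(1.007825) + 15.994915 + 31.972071
    = 48.000000 + 4.031300 + 15.994915 + 31.972071 = 99.998286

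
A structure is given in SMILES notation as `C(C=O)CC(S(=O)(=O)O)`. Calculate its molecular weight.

Atom tally by fragment:
  OHCCH2 → C:2 H:3 O:1
  CH2 → C:1 H:2
  CH2SO3H → C:1 H:3 S:1 O:3
Element totals:
  C: 4
  H: 8
  O: 4
  S: 1
Molecular formula: C4H8O4S.
  M = 4(12.011) + 8(1.008) + 4(15.999) + 32.06
    = 48.044 + 8.064 + 63.996 + 32.060 = 152.164

152.16 g/mol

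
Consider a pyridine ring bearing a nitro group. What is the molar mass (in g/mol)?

124.10 g/mol

Atom tally by fragment:
  pyridine ring core → C:5 H:5 N:1
  (− 1 ring H displaced by substituents)
  + NO2 → N:1 O:2
Element totals:
  C: 5
  H: 4
  N: 2
  O: 2
Molecular formula: C5H4N2O2.
  M = 5(12.011) + 4(1.008) + 2(14.007) + 2(15.999)
    = 60.055 + 4.032 + 28.014 + 31.998 = 124.099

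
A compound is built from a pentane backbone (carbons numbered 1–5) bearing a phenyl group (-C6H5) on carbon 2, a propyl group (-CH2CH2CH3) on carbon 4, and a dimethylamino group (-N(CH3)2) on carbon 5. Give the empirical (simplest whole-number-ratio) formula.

Atom tally by fragment:
  CH3 → C:1 H:3
  CH(C6H5) → C:7 H:6
  CH2 → C:1 H:2
  CH(CH2CH2CH3) → C:4 H:8
  CH2N(CH3)2 → C:3 H:8 N:1
Element totals:
  C: 16
  H: 27
  N: 1
Molecular formula: C16H27N.
gcd of subscripts (16, 27, 1) = 1, so the empirical formula equals the molecular formula.

C16H27N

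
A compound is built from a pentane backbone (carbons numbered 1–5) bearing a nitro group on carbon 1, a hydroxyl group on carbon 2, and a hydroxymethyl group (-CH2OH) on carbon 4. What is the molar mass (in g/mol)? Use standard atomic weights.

163.17 g/mol

Atom tally by fragment:
  O2NCH2 → C:1 H:2 N:1 O:2
  CH(OH) → C:1 H:2 O:1
  CH2 → C:1 H:2
  CH(CH2OH) → C:2 H:4 O:1
  CH3 → C:1 H:3
Element totals:
  C: 6
  H: 13
  N: 1
  O: 4
Molecular formula: C6H13NO4.
  M = 6(12.011) + 13(1.008) + 14.007 + 4(15.999)
    = 72.066 + 13.104 + 14.007 + 63.996 = 163.173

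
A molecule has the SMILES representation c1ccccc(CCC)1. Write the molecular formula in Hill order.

C9H12

Atom tally by fragment:
  benzene ring core → C:6 H:6
  (− 1 ring H displaced by substituents)
  + CH2CH2CH3 → C:3 H:7
Element totals:
  C: 9
  H: 12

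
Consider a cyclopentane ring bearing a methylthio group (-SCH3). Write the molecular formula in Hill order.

Atom tally by fragment:
  cyclopentane ring core → C:5 H:10
  (− 1 ring H displaced by substituents)
  + SCH3 → C:1 H:3 S:1
Element totals:
  C: 6
  H: 12
  S: 1

C6H12S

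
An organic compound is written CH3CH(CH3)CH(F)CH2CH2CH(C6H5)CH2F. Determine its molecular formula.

Element totals:
  C: 14
  H: 20
  F: 2

C14H20F2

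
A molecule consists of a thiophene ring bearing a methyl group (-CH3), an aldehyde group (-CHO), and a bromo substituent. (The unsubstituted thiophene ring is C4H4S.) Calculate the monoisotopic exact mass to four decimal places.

203.9244

Atom tally by fragment:
  thiophene ring core → C:4 H:4 S:1
  (− 3 ring H displaced by substituents)
  + CH3 → C:1 H:3
  + CHO → C:1 H:1 O:1
  + Br → Br:1
Element totals:
  C: 6
  H: 5
  Br: 1
  O: 1
  S: 1
Molecular formula: C6H5BrOS.
  M = 6(12.0) + 5(1.007825) + 78.918338 + 15.994915 + 31.972071
    = 72.000000 + 5.039125 + 78.918338 + 15.994915 + 31.972071 = 203.924449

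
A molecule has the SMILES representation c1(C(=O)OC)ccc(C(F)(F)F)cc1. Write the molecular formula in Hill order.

C9H7F3O2

Atom tally by fragment:
  benzene ring core → C:6 H:6
  (− 2 ring H displaced by substituents)
  + COOCH3 → C:2 H:3 O:2
  + CF3 → C:1 F:3
Element totals:
  C: 9
  H: 7
  F: 3
  O: 2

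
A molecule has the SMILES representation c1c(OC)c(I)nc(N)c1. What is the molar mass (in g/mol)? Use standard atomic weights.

Atom tally by fragment:
  pyridine ring core → C:5 H:5 N:1
  (− 3 ring H displaced by substituents)
  + OCH3 → C:1 H:3 O:1
  + I → I:1
  + NH2 → N:1 H:2
Element totals:
  C: 6
  H: 7
  I: 1
  N: 2
  O: 1
Molecular formula: C6H7IN2O.
  M = 6(12.011) + 7(1.008) + 126.904 + 2(14.007) + 15.999
    = 72.066 + 7.056 + 126.904 + 28.014 + 15.999 = 250.039

250.04 g/mol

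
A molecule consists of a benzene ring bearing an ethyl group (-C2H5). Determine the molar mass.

Atom tally by fragment:
  benzene ring core → C:6 H:6
  (− 1 ring H displaced by substituents)
  + C2H5 → C:2 H:5
Element totals:
  C: 8
  H: 10
Molecular formula: C8H10.
  M = 8(12.011) + 10(1.008)
    = 96.088 + 10.080 = 106.168

106.17 g/mol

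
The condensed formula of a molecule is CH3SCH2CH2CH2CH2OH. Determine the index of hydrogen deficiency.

Atom tally by fragment:
  CH3SCH2 → C:2 H:5 S:1
  CH2 → C:1 H:2
  CH2CH2OH → C:2 H:5 O:1
Element totals:
  C: 5
  H: 12
  O: 1
  S: 1
Molecular formula: C5H12OS.
DoU = (2C + 2 + N − H − X) / 2 = (2·5 + 2 + 0 − 12 − 0) / 2 = 0.

0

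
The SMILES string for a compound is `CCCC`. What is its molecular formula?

Atom tally by fragment:
  CH3 → C:1 H:3
  CH2 → C:1 H:2
  CH2 → C:1 H:2
  CH3 → C:1 H:3
Element totals:
  C: 4
  H: 10

C4H10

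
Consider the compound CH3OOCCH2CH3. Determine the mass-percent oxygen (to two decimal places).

Element totals:
  C: 4
  H: 8
  O: 2
Molecular formula: C4H8O2.
Molar mass = 88.106 g/mol.
Mass from O: 2 × 15.999 = 31.998 g/mol.
%O = 31.998 / 88.106 × 100 = 36.32%.

36.32%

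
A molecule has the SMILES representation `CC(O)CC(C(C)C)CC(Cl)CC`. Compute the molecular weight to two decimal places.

Atom tally by fragment:
  CH3 → C:1 H:3
  CH(OH) → C:1 H:2 O:1
  CH2 → C:1 H:2
  CH(CH(CH3)2) → C:4 H:8
  CH2 → C:1 H:2
  CH(Cl) → C:1 H:1 Cl:1
  CH2 → C:1 H:2
  CH3 → C:1 H:3
Element totals:
  C: 11
  H: 23
  Cl: 1
  O: 1
Molecular formula: C11H23ClO.
  M = 11(12.011) + 23(1.008) + 35.45 + 15.999
    = 132.121 + 23.184 + 35.450 + 15.999 = 206.754

206.75 g/mol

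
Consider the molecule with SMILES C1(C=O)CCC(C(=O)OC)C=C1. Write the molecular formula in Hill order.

C9H12O3

Atom tally by fragment:
  cyclohexene ring core → C:6 H:10
  (− 2 ring H displaced by substituents)
  + CHO → C:1 H:1 O:1
  + COOCH3 → C:2 H:3 O:2
Element totals:
  C: 9
  H: 12
  O: 3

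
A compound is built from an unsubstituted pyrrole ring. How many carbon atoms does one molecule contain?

Atom tally by fragment:
  pyrrole ring core → C:4 H:5 N:1
Element totals:
  C: 4
  H: 5
  N: 1

4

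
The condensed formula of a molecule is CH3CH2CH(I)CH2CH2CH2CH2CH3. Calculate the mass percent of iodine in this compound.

Atom tally by fragment:
  CH3 → C:1 H:3
  CH2 → C:1 H:2
  CH(I) → C:1 H:1 I:1
  CH2 → C:1 H:2
  CH2 → C:1 H:2
  CH2 → C:1 H:2
  CH2 → C:1 H:2
  CH3 → C:1 H:3
Element totals:
  C: 8
  H: 17
  I: 1
Molecular formula: C8H17I.
Molar mass = 240.128 g/mol.
Mass from I: 1 × 126.904 = 126.904 g/mol.
%I = 126.904 / 240.128 × 100 = 52.85%.

52.85%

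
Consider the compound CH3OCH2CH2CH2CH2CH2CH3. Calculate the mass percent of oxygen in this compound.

Atom tally by fragment:
  CH3OCH2 → C:2 H:5 O:1
  CH2 → C:1 H:2
  CH2 → C:1 H:2
  CH2 → C:1 H:2
  CH2 → C:1 H:2
  CH3 → C:1 H:3
Element totals:
  C: 7
  H: 16
  O: 1
Molecular formula: C7H16O.
Molar mass = 116.204 g/mol.
Mass from O: 1 × 15.999 = 15.999 g/mol.
%O = 15.999 / 116.204 × 100 = 13.77%.

13.77%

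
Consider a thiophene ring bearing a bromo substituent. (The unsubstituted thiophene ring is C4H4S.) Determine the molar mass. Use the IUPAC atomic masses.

163.03 g/mol

Atom tally by fragment:
  thiophene ring core → C:4 H:4 S:1
  (− 1 ring H displaced by substituents)
  + Br → Br:1
Element totals:
  C: 4
  H: 3
  Br: 1
  S: 1
Molecular formula: C4H3BrS.
  M = 4(12.011) + 3(1.008) + 79.904 + 32.06
    = 48.044 + 3.024 + 79.904 + 32.060 = 163.032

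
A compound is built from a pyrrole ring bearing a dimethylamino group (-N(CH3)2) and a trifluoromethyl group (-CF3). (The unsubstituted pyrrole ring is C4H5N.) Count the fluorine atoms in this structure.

3

Atom tally by fragment:
  pyrrole ring core → C:4 H:5 N:1
  (− 2 ring H displaced by substituents)
  + N(CH3)2 → N:1 C:2 H:6
  + CF3 → C:1 F:3
Element totals:
  C: 7
  H: 9
  F: 3
  N: 2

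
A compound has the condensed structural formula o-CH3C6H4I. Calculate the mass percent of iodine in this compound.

Atom tally by fragment:
  benzene ring core → C:6 H:6
  (− 2 ring H displaced by substituents)
  + CH3 → C:1 H:3
  + I → I:1
Element totals:
  C: 7
  H: 7
  I: 1
Molecular formula: C7H7I.
Molar mass = 218.037 g/mol.
Mass from I: 1 × 126.904 = 126.904 g/mol.
%I = 126.904 / 218.037 × 100 = 58.20%.

58.20%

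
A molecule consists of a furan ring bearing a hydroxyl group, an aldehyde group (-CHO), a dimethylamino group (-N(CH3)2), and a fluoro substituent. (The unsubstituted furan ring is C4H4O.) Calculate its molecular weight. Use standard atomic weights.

173.14 g/mol

Atom tally by fragment:
  furan ring core → C:4 H:4 O:1
  (− 4 ring H displaced by substituents)
  + OH → O:1 H:1
  + CHO → C:1 H:1 O:1
  + N(CH3)2 → N:1 C:2 H:6
  + F → F:1
Element totals:
  C: 7
  H: 8
  F: 1
  N: 1
  O: 3
Molecular formula: C7H8FNO3.
  M = 7(12.011) + 8(1.008) + 18.998 + 14.007 + 3(15.999)
    = 84.077 + 8.064 + 18.998 + 14.007 + 47.997 = 173.143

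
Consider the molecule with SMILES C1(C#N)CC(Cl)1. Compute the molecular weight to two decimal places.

Atom tally by fragment:
  cyclopropane ring core → C:3 H:6
  (− 2 ring H displaced by substituents)
  + CN → C:1 N:1
  + Cl → Cl:1
Element totals:
  C: 4
  H: 4
  Cl: 1
  N: 1
Molecular formula: C4H4ClN.
  M = 4(12.011) + 4(1.008) + 35.45 + 14.007
    = 48.044 + 4.032 + 35.450 + 14.007 = 101.533

101.53 g/mol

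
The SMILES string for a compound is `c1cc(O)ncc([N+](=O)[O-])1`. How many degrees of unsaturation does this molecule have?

5

Atom tally by fragment:
  pyridine ring core → C:5 H:5 N:1
  (− 2 ring H displaced by substituents)
  + OH → O:1 H:1
  + NO2 → N:1 O:2
Element totals:
  C: 5
  H: 4
  N: 2
  O: 3
Molecular formula: C5H4N2O3.
DoU = (2C + 2 + N − H − X) / 2 = (2·5 + 2 + 2 − 4 − 0) / 2 = 5.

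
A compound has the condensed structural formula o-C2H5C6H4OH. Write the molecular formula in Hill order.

Atom tally by fragment:
  benzene ring core → C:6 H:6
  (− 2 ring H displaced by substituents)
  + C2H5 → C:2 H:5
  + OH → O:1 H:1
Element totals:
  C: 8
  H: 10
  O: 1

C8H10O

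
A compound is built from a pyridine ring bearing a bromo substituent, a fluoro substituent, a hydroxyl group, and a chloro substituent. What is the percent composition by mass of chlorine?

Atom tally by fragment:
  pyridine ring core → C:5 H:5 N:1
  (− 4 ring H displaced by substituents)
  + Br → Br:1
  + F → F:1
  + OH → O:1 H:1
  + Cl → Cl:1
Element totals:
  C: 5
  H: 2
  Br: 1
  Cl: 1
  F: 1
  N: 1
  O: 1
Molecular formula: C5H2BrClFNO.
Molar mass = 226.429 g/mol.
Mass from Cl: 1 × 35.45 = 35.450 g/mol.
%Cl = 35.450 / 226.429 × 100 = 15.66%.

15.66%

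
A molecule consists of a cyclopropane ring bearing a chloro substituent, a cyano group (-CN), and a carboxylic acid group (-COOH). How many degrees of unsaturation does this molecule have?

Atom tally by fragment:
  cyclopropane ring core → C:3 H:6
  (− 3 ring H displaced by substituents)
  + Cl → Cl:1
  + CN → C:1 N:1
  + COOH → C:1 H:1 O:2
Element totals:
  C: 5
  H: 4
  Cl: 1
  N: 1
  O: 2
Molecular formula: C5H4ClNO2.
DoU = (2C + 2 + N − H − X) / 2 = (2·5 + 2 + 1 − 4 − 1) / 2 = 4.

4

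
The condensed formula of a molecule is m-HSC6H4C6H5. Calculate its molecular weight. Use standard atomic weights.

186.27 g/mol

Element totals:
  C: 12
  H: 10
  S: 1
Molecular formula: C12H10S.
  M = 12(12.011) + 10(1.008) + 32.06
    = 144.132 + 10.080 + 32.060 = 186.272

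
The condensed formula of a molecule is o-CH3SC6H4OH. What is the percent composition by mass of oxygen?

Element totals:
  C: 7
  H: 8
  O: 1
  S: 1
Molecular formula: C7H8OS.
Molar mass = 140.200 g/mol.
Mass from O: 1 × 15.999 = 15.999 g/mol.
%O = 15.999 / 140.200 × 100 = 11.41%.

11.41%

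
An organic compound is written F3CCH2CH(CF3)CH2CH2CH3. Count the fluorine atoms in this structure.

6

Element totals:
  C: 7
  H: 10
  F: 6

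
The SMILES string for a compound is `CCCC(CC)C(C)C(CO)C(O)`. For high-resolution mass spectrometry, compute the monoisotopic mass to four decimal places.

188.1776

Atom tally by fragment:
  CH3 → C:1 H:3
  CH2 → C:1 H:2
  CH2 → C:1 H:2
  CH(C2H5) → C:3 H:6
  CH(CH3) → C:2 H:4
  CH(CH2OH) → C:2 H:4 O:1
  CH2OH → C:1 H:3 O:1
Element totals:
  C: 11
  H: 24
  O: 2
Molecular formula: C11H24O2.
  M = 11(12.0) + 24(1.007825) + 2(15.994915)
    = 132.000000 + 24.187800 + 31.989830 = 188.177630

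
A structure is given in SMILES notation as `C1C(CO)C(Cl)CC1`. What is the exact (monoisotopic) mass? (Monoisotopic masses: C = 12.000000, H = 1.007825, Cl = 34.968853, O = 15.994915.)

Atom tally by fragment:
  cyclopentane ring core → C:5 H:10
  (− 2 ring H displaced by substituents)
  + CH2OH → C:1 H:3 O:1
  + Cl → Cl:1
Element totals:
  C: 6
  H: 11
  Cl: 1
  O: 1
Molecular formula: C6H11ClO.
  M = 6(12.0) + 11(1.007825) + 34.968853 + 15.994915
    = 72.000000 + 11.086075 + 34.968853 + 15.994915 = 134.049843

134.0498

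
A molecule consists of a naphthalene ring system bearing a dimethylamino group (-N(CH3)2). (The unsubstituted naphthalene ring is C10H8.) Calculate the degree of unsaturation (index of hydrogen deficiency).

Atom tally by fragment:
  naphthalene ring system core → C:10 H:8
  (− 1 ring H displaced by substituents)
  + N(CH3)2 → N:1 C:2 H:6
Element totals:
  C: 12
  H: 13
  N: 1
Molecular formula: C12H13N.
DoU = (2C + 2 + N − H − X) / 2 = (2·12 + 2 + 1 − 13 − 0) / 2 = 7.

7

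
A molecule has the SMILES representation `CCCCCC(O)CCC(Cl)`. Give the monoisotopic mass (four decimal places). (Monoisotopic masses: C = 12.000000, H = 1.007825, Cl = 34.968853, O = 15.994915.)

178.1124

Atom tally by fragment:
  CH3 → C:1 H:3
  CH2 → C:1 H:2
  CH2 → C:1 H:2
  CH2 → C:1 H:2
  CH2 → C:1 H:2
  CH(OH) → C:1 H:2 O:1
  CH2 → C:1 H:2
  CH2 → C:1 H:2
  CH2Cl → C:1 H:2 Cl:1
Element totals:
  C: 9
  H: 19
  Cl: 1
  O: 1
Molecular formula: C9H19ClO.
  M = 9(12.0) + 19(1.007825) + 34.968853 + 15.994915
    = 108.000000 + 19.148675 + 34.968853 + 15.994915 = 178.112443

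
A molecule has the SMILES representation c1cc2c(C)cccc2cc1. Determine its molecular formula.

Atom tally by fragment:
  naphthalene ring system core → C:10 H:8
  (− 1 ring H displaced by substituents)
  + CH3 → C:1 H:3
Element totals:
  C: 11
  H: 10

C11H10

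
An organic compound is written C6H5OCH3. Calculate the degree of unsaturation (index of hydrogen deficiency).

Atom tally by fragment:
  benzene ring core → C:6 H:6
  (− 1 ring H displaced by substituents)
  + OCH3 → C:1 H:3 O:1
Element totals:
  C: 7
  H: 8
  O: 1
Molecular formula: C7H8O.
DoU = (2C + 2 + N − H − X) / 2 = (2·7 + 2 + 0 − 8 − 0) / 2 = 4.

4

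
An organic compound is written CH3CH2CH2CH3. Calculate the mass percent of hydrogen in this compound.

17.34%

Atom tally by fragment:
  CH3 → C:1 H:3
  CH2 → C:1 H:2
  CH2 → C:1 H:2
  CH3 → C:1 H:3
Element totals:
  C: 4
  H: 10
Molecular formula: C4H10.
Molar mass = 58.124 g/mol.
Mass from H: 10 × 1.008 = 10.080 g/mol.
%H = 10.080 / 58.124 × 100 = 17.34%.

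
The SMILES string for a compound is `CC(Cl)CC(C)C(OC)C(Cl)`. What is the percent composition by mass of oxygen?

Atom tally by fragment:
  CH3 → C:1 H:3
  CH(Cl) → C:1 H:1 Cl:1
  CH2 → C:1 H:2
  CH(CH3) → C:2 H:4
  CH(OCH3) → C:2 H:4 O:1
  CH2Cl → C:1 H:2 Cl:1
Element totals:
  C: 8
  H: 16
  Cl: 2
  O: 1
Molecular formula: C8H16Cl2O.
Molar mass = 199.115 g/mol.
Mass from O: 1 × 15.999 = 15.999 g/mol.
%O = 15.999 / 199.115 × 100 = 8.04%.

8.04%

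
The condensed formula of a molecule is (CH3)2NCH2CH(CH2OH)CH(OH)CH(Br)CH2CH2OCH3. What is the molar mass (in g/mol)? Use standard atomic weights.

Atom tally by fragment:
  (CH3)2NCH2 → C:3 H:8 N:1
  CH(CH2OH) → C:2 H:4 O:1
  CH(OH) → C:1 H:2 O:1
  CH(Br) → C:1 H:1 Br:1
  CH2 → C:1 H:2
  CH2OCH3 → C:2 H:5 O:1
Element totals:
  C: 10
  H: 22
  Br: 1
  N: 1
  O: 3
Molecular formula: C10H22BrNO3.
  M = 10(12.011) + 22(1.008) + 79.904 + 14.007 + 3(15.999)
    = 120.110 + 22.176 + 79.904 + 14.007 + 47.997 = 284.194

284.19 g/mol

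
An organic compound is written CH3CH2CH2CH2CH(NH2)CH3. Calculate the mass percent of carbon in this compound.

71.22%

Atom tally by fragment:
  CH3 → C:1 H:3
  CH2 → C:1 H:2
  CH2 → C:1 H:2
  CH2 → C:1 H:2
  CH(NH2) → C:1 H:3 N:1
  CH3 → C:1 H:3
Element totals:
  C: 6
  H: 15
  N: 1
Molecular formula: C6H15N.
Molar mass = 101.193 g/mol.
Mass from C: 6 × 12.011 = 72.066 g/mol.
%C = 72.066 / 101.193 × 100 = 71.22%.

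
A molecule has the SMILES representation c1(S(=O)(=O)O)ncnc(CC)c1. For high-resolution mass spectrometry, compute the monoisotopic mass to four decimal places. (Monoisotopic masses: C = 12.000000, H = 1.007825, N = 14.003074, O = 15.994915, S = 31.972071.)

188.0256

Atom tally by fragment:
  pyrimidine ring core → C:4 H:4 N:2
  (− 2 ring H displaced by substituents)
  + SO3H → S:1 O:3 H:1
  + C2H5 → C:2 H:5
Element totals:
  C: 6
  H: 8
  N: 2
  O: 3
  S: 1
Molecular formula: C6H8N2O3S.
  M = 6(12.0) + 8(1.007825) + 2(14.003074) + 3(15.994915) + 31.972071
    = 72.000000 + 8.062600 + 28.006148 + 47.984745 + 31.972071 = 188.025564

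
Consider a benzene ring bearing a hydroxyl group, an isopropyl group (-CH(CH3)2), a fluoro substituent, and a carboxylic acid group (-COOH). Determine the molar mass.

198.19 g/mol

Atom tally by fragment:
  benzene ring core → C:6 H:6
  (− 4 ring H displaced by substituents)
  + OH → O:1 H:1
  + CH(CH3)2 → C:3 H:7
  + F → F:1
  + COOH → C:1 H:1 O:2
Element totals:
  C: 10
  H: 11
  F: 1
  O: 3
Molecular formula: C10H11FO3.
  M = 10(12.011) + 11(1.008) + 18.998 + 3(15.999)
    = 120.110 + 11.088 + 18.998 + 47.997 = 198.193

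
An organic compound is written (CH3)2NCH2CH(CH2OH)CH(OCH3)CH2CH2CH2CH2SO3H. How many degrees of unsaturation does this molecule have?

0

Atom tally by fragment:
  (CH3)2NCH2 → C:3 H:8 N:1
  CH(CH2OH) → C:2 H:4 O:1
  CH(OCH3) → C:2 H:4 O:1
  CH2 → C:1 H:2
  CH2 → C:1 H:2
  CH2 → C:1 H:2
  CH2SO3H → C:1 H:3 S:1 O:3
Element totals:
  C: 11
  H: 25
  N: 1
  O: 5
  S: 1
Molecular formula: C11H25NO5S.
DoU = (2C + 2 + N − H − X) / 2 = (2·11 + 2 + 1 − 25 − 0) / 2 = 0.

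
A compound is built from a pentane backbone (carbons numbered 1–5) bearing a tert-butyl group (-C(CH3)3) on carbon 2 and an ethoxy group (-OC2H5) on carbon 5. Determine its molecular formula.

Atom tally by fragment:
  CH3 → C:1 H:3
  CH(C(CH3)3) → C:5 H:10
  CH2 → C:1 H:2
  CH2 → C:1 H:2
  CH2OC2H5 → C:3 H:7 O:1
Element totals:
  C: 11
  H: 24
  O: 1

C11H24O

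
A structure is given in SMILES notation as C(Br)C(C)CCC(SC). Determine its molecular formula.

Atom tally by fragment:
  BrCH2 → C:1 H:2 Br:1
  CH(CH3) → C:2 H:4
  CH2 → C:1 H:2
  CH2 → C:1 H:2
  CH2SCH3 → C:2 H:5 S:1
Element totals:
  C: 7
  H: 15
  Br: 1
  S: 1

C7H15BrS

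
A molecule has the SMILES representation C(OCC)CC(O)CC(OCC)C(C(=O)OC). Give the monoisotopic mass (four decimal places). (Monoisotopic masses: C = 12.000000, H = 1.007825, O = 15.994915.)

Atom tally by fragment:
  C2H5OCH2 → C:3 H:7 O:1
  CH2 → C:1 H:2
  CH(OH) → C:1 H:2 O:1
  CH2 → C:1 H:2
  CH(OC2H5) → C:3 H:6 O:1
  CH2COOCH3 → C:3 H:5 O:2
Element totals:
  C: 12
  H: 24
  O: 5
Molecular formula: C12H24O5.
  M = 12(12.0) + 24(1.007825) + 5(15.994915)
    = 144.000000 + 24.187800 + 79.974575 = 248.162375

248.1624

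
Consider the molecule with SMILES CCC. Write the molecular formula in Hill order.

C3H8

Atom tally by fragment:
  CH3 → C:1 H:3
  CH2 → C:1 H:2
  CH3 → C:1 H:3
Element totals:
  C: 3
  H: 8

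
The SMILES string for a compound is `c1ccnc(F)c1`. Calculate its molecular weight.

Atom tally by fragment:
  pyridine ring core → C:5 H:5 N:1
  (− 1 ring H displaced by substituents)
  + F → F:1
Element totals:
  C: 5
  H: 4
  F: 1
  N: 1
Molecular formula: C5H4FN.
  M = 5(12.011) + 4(1.008) + 18.998 + 14.007
    = 60.055 + 4.032 + 18.998 + 14.007 = 97.092

97.09 g/mol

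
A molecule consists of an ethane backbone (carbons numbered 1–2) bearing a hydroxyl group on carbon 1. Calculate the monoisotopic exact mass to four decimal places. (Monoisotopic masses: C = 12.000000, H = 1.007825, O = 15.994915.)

Atom tally by fragment:
  HOCH2 → C:1 H:3 O:1
  CH3 → C:1 H:3
Element totals:
  C: 2
  H: 6
  O: 1
Molecular formula: C2H6O.
  M = 2(12.0) + 6(1.007825) + 15.994915
    = 24.000000 + 6.046950 + 15.994915 = 46.041865

46.0419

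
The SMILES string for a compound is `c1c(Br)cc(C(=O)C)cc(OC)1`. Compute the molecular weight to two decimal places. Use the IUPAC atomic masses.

Atom tally by fragment:
  benzene ring core → C:6 H:6
  (− 3 ring H displaced by substituents)
  + Br → Br:1
  + COCH3 → C:2 H:3 O:1
  + OCH3 → C:1 H:3 O:1
Element totals:
  C: 9
  H: 9
  Br: 1
  O: 2
Molecular formula: C9H9BrO2.
  M = 9(12.011) + 9(1.008) + 79.904 + 2(15.999)
    = 108.099 + 9.072 + 79.904 + 31.998 = 229.073

229.07 g/mol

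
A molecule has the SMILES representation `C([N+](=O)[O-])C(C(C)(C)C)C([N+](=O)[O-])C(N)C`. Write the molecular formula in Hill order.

C9H19N3O4

Atom tally by fragment:
  O2NCH2 → C:1 H:2 N:1 O:2
  CH(C(CH3)3) → C:5 H:10
  CH(NO2) → C:1 H:1 N:1 O:2
  CH(NH2) → C:1 H:3 N:1
  CH3 → C:1 H:3
Element totals:
  C: 9
  H: 19
  N: 3
  O: 4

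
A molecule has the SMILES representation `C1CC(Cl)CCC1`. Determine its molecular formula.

Atom tally by fragment:
  cyclohexane ring core → C:6 H:12
  (− 1 ring H displaced by substituents)
  + Cl → Cl:1
Element totals:
  C: 6
  H: 11
  Cl: 1

C6H11Cl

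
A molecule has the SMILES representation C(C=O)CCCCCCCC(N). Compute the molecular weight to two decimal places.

Atom tally by fragment:
  OHCCH2 → C:2 H:3 O:1
  CH2 → C:1 H:2
  CH2 → C:1 H:2
  CH2 → C:1 H:2
  CH2 → C:1 H:2
  CH2 → C:1 H:2
  CH2 → C:1 H:2
  CH2 → C:1 H:2
  CH2NH2 → C:1 H:4 N:1
Element totals:
  C: 10
  H: 21
  N: 1
  O: 1
Molecular formula: C10H21NO.
  M = 10(12.011) + 21(1.008) + 14.007 + 15.999
    = 120.110 + 21.168 + 14.007 + 15.999 = 171.284

171.28 g/mol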